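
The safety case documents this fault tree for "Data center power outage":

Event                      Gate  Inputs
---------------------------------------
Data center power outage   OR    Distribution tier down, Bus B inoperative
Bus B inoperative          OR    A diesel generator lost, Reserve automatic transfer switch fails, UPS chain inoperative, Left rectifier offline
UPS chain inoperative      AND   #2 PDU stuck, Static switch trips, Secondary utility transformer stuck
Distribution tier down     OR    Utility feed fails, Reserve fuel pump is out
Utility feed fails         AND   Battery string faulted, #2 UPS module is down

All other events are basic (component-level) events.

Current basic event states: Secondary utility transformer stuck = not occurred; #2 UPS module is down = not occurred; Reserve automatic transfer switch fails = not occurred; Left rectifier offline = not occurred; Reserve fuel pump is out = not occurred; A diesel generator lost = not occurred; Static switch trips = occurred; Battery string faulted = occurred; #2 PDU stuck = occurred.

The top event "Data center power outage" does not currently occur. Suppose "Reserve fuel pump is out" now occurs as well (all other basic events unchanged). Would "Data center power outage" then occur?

Yes

Counterfactual: set "Reserve fuel pump is out" to occurred.
Utility feed fails [AND]: Battery string faulted=occurs, #2 UPS module is down=not → not all inputs occur → does not occur.
Distribution tier down [OR]: Utility feed fails=not, Reserve fuel pump is out=occurs → at least one input occurs → occurs.
UPS chain inoperative [AND]: #2 PDU stuck=occurs, Static switch trips=occurs, Secondary utility transformer stuck=not → not all inputs occur → does not occur.
Bus B inoperative [OR]: A diesel generator lost=not, Reserve automatic transfer switch fails=not, UPS chain inoperative=not, Left rectifier offline=not → no input occurs → does not occur.
Data center power outage [OR]: Distribution tier down=occurs, Bus B inoperative=not → at least one input occurs → occurs.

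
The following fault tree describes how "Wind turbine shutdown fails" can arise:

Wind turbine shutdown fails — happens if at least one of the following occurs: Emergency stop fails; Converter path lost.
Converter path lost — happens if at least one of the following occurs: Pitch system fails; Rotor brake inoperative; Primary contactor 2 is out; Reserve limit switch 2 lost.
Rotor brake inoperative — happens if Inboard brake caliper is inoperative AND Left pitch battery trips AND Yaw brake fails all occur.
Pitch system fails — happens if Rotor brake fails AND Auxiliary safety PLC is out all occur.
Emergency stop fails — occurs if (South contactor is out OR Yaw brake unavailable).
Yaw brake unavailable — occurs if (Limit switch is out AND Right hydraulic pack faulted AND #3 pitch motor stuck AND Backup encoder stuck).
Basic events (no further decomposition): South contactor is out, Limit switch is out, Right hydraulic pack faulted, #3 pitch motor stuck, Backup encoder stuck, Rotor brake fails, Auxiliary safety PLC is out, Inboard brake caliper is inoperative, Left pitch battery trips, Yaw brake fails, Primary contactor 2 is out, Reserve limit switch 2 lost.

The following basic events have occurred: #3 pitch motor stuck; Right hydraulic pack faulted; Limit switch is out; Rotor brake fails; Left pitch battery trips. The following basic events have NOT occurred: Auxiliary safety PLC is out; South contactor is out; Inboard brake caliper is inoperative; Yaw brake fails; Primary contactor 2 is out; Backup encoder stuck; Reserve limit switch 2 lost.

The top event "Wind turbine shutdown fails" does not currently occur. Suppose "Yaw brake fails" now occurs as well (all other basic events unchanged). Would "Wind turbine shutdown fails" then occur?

Counterfactual: set "Yaw brake fails" to occurred.
Yaw brake unavailable [AND]: Limit switch is out=occurs, Right hydraulic pack faulted=occurs, #3 pitch motor stuck=occurs, Backup encoder stuck=not → not all inputs occur → does not occur.
Emergency stop fails [OR]: South contactor is out=not, Yaw brake unavailable=not → no input occurs → does not occur.
Pitch system fails [AND]: Rotor brake fails=occurs, Auxiliary safety PLC is out=not → not all inputs occur → does not occur.
Rotor brake inoperative [AND]: Inboard brake caliper is inoperative=not, Left pitch battery trips=occurs, Yaw brake fails=occurs → not all inputs occur → does not occur.
Converter path lost [OR]: Pitch system fails=not, Rotor brake inoperative=not, Primary contactor 2 is out=not, Reserve limit switch 2 lost=not → no input occurs → does not occur.
Wind turbine shutdown fails [OR]: Emergency stop fails=not, Converter path lost=not → no input occurs → does not occur.

No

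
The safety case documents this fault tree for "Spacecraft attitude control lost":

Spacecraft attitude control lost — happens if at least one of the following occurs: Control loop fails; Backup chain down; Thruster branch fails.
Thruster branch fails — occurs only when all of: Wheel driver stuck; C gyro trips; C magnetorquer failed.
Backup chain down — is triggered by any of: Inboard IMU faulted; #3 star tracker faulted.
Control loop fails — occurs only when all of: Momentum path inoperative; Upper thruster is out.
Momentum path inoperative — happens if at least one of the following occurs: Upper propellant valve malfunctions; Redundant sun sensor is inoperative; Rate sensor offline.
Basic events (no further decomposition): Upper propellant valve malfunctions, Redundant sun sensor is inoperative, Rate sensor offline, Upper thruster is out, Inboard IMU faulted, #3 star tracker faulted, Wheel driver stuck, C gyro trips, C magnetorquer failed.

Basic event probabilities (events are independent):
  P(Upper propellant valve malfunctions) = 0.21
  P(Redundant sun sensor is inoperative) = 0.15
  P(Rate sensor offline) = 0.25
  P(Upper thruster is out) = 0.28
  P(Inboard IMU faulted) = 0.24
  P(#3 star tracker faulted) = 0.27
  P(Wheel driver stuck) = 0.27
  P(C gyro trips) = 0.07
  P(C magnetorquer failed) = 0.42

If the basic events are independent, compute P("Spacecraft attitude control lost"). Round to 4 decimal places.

P(Momentum path inoperative) [OR] = 1 − (1−0.21) × (1−0.15) × (1−0.25) = 0.496375
P(Control loop fails) [AND] = 0.496375 × 0.28 = 0.138985
P(Backup chain down) [OR] = 1 − (1−0.24) × (1−0.27) = 0.445200
P(Thruster branch fails) [AND] = 0.27 × 0.07 × 0.42 = 0.007938
P(Spacecraft attitude control lost) [OR] = 1 − (1−0.138985) × (1−0.445200) × (1−0.007938) = 0.526101
Rounded to 4 decimal places: P(Spacecraft attitude control lost) ≈ 0.5261.

0.5261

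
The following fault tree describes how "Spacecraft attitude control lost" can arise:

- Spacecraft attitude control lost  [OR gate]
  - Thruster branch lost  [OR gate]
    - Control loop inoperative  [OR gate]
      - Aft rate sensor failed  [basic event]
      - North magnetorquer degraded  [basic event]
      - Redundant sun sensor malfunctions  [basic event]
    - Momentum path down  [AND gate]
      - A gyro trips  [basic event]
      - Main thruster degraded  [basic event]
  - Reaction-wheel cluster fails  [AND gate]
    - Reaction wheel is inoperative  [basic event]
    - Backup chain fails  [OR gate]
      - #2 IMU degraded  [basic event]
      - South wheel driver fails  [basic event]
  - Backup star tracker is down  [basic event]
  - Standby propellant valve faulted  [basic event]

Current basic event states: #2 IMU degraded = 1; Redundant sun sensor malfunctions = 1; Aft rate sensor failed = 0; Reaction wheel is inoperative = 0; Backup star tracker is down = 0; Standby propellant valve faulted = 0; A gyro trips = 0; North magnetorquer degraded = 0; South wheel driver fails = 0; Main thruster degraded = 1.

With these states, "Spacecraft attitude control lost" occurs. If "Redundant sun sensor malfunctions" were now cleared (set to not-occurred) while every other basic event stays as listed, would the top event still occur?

No

Counterfactual: set "Redundant sun sensor malfunctions" to not occurred.
Control loop inoperative [OR]: Aft rate sensor failed=not, North magnetorquer degraded=not, Redundant sun sensor malfunctions=not → no input occurs → does not occur.
Momentum path down [AND]: A gyro trips=not, Main thruster degraded=occurs → not all inputs occur → does not occur.
Thruster branch lost [OR]: Control loop inoperative=not, Momentum path down=not → no input occurs → does not occur.
Backup chain fails [OR]: #2 IMU degraded=occurs, South wheel driver fails=not → at least one input occurs → occurs.
Reaction-wheel cluster fails [AND]: Reaction wheel is inoperative=not, Backup chain fails=occurs → not all inputs occur → does not occur.
Spacecraft attitude control lost [OR]: Thruster branch lost=not, Reaction-wheel cluster fails=not, Backup star tracker is down=not, Standby propellant valve faulted=not → no input occurs → does not occur.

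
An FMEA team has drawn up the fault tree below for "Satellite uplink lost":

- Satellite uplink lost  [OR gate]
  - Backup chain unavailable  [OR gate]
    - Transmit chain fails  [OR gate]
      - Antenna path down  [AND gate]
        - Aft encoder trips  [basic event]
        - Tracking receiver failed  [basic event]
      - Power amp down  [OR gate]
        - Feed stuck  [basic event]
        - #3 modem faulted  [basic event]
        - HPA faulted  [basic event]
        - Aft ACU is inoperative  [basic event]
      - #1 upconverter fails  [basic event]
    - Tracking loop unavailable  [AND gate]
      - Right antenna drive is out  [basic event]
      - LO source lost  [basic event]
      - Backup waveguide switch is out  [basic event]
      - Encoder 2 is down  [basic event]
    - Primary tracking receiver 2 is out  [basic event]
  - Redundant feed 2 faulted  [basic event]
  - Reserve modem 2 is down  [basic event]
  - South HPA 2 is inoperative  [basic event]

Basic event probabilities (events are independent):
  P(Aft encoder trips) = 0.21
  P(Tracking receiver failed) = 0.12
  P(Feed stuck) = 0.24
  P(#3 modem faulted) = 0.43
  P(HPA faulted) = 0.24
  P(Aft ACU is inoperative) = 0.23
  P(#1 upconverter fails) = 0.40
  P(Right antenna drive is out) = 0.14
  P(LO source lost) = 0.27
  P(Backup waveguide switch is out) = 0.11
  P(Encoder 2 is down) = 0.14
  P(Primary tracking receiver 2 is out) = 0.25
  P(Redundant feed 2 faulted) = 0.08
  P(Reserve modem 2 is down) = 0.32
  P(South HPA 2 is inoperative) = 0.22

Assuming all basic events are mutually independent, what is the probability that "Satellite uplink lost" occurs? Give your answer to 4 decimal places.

P(Antenna path down) [AND] = 0.21 × 0.12 = 0.025200
P(Power amp down) [OR] = 1 − (1−0.24) × (1−0.43) × (1−0.24) × (1−0.23) = 0.746491
P(Transmit chain fails) [OR] = 1 − (1−0.025200) × (1−0.746491) × (1−0.40) = 0.851728
P(Tracking loop unavailable) [AND] = 0.14 × 0.27 × 0.11 × 0.14 = 0.000582
P(Backup chain unavailable) [OR] = 1 − (1−0.851728) × (1−0.000582) × (1−0.25) = 0.888861
P(Satellite uplink lost) [OR] = 1 − (1−0.888861) × (1−0.08) × (1−0.32) × (1−0.22) = 0.945768
Rounded to 4 decimal places: P(Satellite uplink lost) ≈ 0.9458.

0.9458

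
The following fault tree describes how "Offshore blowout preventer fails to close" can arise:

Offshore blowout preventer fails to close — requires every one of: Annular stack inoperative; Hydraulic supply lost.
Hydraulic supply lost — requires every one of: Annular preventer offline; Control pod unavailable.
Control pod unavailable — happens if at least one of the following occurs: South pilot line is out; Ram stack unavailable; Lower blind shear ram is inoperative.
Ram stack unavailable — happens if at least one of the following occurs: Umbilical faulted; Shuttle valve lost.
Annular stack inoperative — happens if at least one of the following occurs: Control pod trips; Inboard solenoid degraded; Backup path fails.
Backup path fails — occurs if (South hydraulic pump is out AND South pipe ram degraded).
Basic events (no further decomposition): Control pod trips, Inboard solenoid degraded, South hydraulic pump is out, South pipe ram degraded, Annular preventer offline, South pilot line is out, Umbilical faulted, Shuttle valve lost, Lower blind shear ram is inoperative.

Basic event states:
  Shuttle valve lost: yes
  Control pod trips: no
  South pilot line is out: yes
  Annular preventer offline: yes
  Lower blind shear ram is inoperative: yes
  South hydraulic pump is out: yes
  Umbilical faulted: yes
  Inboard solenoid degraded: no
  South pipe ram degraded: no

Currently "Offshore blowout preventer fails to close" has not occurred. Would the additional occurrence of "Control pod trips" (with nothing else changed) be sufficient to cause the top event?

Counterfactual: set "Control pod trips" to occurred.
Backup path fails [AND]: South hydraulic pump is out=occurs, South pipe ram degraded=not → not all inputs occur → does not occur.
Annular stack inoperative [OR]: Control pod trips=occurs, Inboard solenoid degraded=not, Backup path fails=not → at least one input occurs → occurs.
Ram stack unavailable [OR]: Umbilical faulted=occurs, Shuttle valve lost=occurs → at least one input occurs → occurs.
Control pod unavailable [OR]: South pilot line is out=occurs, Ram stack unavailable=occurs, Lower blind shear ram is inoperative=occurs → at least one input occurs → occurs.
Hydraulic supply lost [AND]: Annular preventer offline=occurs, Control pod unavailable=occurs → all inputs occur → occurs.
Offshore blowout preventer fails to close [AND]: Annular stack inoperative=occurs, Hydraulic supply lost=occurs → all inputs occur → occurs.

Yes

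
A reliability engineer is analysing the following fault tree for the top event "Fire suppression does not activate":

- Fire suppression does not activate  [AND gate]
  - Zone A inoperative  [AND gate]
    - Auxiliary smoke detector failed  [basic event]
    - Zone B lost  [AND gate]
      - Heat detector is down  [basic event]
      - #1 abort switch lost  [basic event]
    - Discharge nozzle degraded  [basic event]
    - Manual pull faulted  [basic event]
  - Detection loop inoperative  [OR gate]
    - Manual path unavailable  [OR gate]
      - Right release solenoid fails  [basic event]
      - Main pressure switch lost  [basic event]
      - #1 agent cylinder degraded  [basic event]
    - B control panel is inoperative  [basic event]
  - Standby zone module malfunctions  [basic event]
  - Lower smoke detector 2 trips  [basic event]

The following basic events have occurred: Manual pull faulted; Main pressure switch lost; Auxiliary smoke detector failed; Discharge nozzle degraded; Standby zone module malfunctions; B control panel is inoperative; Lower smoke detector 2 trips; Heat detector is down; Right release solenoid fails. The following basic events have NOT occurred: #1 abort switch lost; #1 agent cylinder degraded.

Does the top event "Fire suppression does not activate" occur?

Zone B lost [AND]: Heat detector is down=occurs, #1 abort switch lost=not → not all inputs occur → does not occur.
Zone A inoperative [AND]: Auxiliary smoke detector failed=occurs, Zone B lost=not, Discharge nozzle degraded=occurs, Manual pull faulted=occurs → not all inputs occur → does not occur.
Manual path unavailable [OR]: Right release solenoid fails=occurs, Main pressure switch lost=occurs, #1 agent cylinder degraded=not → at least one input occurs → occurs.
Detection loop inoperative [OR]: Manual path unavailable=occurs, B control panel is inoperative=occurs → at least one input occurs → occurs.
Fire suppression does not activate [AND]: Zone A inoperative=not, Detection loop inoperative=occurs, Standby zone module malfunctions=occurs, Lower smoke detector 2 trips=occurs → not all inputs occur → does not occur.

No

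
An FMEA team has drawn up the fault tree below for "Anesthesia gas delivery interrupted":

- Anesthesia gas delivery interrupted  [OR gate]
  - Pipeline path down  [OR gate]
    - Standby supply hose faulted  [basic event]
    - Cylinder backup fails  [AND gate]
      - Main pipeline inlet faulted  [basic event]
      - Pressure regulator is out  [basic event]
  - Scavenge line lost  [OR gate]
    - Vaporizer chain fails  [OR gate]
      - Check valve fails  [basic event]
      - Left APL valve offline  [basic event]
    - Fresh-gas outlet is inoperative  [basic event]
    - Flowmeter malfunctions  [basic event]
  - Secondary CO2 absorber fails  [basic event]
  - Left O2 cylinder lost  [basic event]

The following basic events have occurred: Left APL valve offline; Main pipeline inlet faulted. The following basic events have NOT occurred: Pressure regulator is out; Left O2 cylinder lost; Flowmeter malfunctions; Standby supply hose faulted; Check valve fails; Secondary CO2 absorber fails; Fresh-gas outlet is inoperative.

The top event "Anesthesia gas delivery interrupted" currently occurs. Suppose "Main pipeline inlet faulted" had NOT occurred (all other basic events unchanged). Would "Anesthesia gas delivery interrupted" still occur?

Counterfactual: set "Main pipeline inlet faulted" to not occurred.
Cylinder backup fails [AND]: Main pipeline inlet faulted=not, Pressure regulator is out=not → not all inputs occur → does not occur.
Pipeline path down [OR]: Standby supply hose faulted=not, Cylinder backup fails=not → no input occurs → does not occur.
Vaporizer chain fails [OR]: Check valve fails=not, Left APL valve offline=occurs → at least one input occurs → occurs.
Scavenge line lost [OR]: Vaporizer chain fails=occurs, Fresh-gas outlet is inoperative=not, Flowmeter malfunctions=not → at least one input occurs → occurs.
Anesthesia gas delivery interrupted [OR]: Pipeline path down=not, Scavenge line lost=occurs, Secondary CO2 absorber fails=not, Left O2 cylinder lost=not → at least one input occurs → occurs.

Yes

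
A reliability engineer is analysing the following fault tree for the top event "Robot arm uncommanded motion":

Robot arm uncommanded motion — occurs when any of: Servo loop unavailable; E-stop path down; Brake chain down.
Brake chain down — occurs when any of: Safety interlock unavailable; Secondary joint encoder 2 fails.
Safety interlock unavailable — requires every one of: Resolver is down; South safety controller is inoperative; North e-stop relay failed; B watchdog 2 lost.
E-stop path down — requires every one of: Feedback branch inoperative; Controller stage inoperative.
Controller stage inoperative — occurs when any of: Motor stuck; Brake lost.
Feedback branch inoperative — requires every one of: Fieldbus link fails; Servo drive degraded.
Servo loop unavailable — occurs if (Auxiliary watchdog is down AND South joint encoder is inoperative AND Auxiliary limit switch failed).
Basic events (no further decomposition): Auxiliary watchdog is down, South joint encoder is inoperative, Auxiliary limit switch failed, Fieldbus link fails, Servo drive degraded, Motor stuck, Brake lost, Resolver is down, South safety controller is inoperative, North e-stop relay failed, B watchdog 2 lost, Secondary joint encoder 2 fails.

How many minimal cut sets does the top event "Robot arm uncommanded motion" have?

Servo loop unavailable [AND]: one cut set from each child combined → 1 × 1 × 1 = 1 cut set(s).
Feedback branch inoperative [AND]: one cut set from each child combined → 1 × 1 = 1 cut set(s).
Controller stage inoperative [OR]: union of children's cut sets → 2 cut set(s).
E-stop path down [AND]: one cut set from each child combined → 1 × 2 = 2 cut set(s).
Safety interlock unavailable [AND]: one cut set from each child combined → 1 × 1 × 1 × 1 = 1 cut set(s).
Brake chain down [OR]: union of children's cut sets → 2 cut set(s).
Robot arm uncommanded motion [OR]: union of children's cut sets → 5 cut set(s).
Minimal cut sets: {Auxiliary limit switch failed, Auxiliary watchdog is down, South joint encoder is inoperative}; {Fieldbus link fails, Motor stuck, Servo drive degraded}; {Brake lost, Fieldbus link fails, Servo drive degraded}; {B watchdog 2 lost, North e-stop relay failed, Resolver is down, South safety controller is inoperative}; {Secondary joint encoder 2 fails}.

5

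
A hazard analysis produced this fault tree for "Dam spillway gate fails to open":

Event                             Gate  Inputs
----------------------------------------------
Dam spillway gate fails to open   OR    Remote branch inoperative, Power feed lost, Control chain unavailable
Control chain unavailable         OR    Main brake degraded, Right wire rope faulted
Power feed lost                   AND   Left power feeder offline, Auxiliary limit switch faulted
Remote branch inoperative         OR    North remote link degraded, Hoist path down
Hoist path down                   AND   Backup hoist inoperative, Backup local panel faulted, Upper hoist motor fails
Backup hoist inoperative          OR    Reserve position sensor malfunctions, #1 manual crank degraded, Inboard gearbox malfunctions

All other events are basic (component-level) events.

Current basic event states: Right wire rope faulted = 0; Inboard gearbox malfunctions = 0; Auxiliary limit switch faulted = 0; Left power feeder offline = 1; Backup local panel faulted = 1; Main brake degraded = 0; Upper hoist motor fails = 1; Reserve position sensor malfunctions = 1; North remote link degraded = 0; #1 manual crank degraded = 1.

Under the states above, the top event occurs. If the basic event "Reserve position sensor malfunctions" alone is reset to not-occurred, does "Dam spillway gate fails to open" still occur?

Yes

Counterfactual: set "Reserve position sensor malfunctions" to not occurred.
Backup hoist inoperative [OR]: Reserve position sensor malfunctions=not, #1 manual crank degraded=occurs, Inboard gearbox malfunctions=not → at least one input occurs → occurs.
Hoist path down [AND]: Backup hoist inoperative=occurs, Backup local panel faulted=occurs, Upper hoist motor fails=occurs → all inputs occur → occurs.
Remote branch inoperative [OR]: North remote link degraded=not, Hoist path down=occurs → at least one input occurs → occurs.
Power feed lost [AND]: Left power feeder offline=occurs, Auxiliary limit switch faulted=not → not all inputs occur → does not occur.
Control chain unavailable [OR]: Main brake degraded=not, Right wire rope faulted=not → no input occurs → does not occur.
Dam spillway gate fails to open [OR]: Remote branch inoperative=occurs, Power feed lost=not, Control chain unavailable=not → at least one input occurs → occurs.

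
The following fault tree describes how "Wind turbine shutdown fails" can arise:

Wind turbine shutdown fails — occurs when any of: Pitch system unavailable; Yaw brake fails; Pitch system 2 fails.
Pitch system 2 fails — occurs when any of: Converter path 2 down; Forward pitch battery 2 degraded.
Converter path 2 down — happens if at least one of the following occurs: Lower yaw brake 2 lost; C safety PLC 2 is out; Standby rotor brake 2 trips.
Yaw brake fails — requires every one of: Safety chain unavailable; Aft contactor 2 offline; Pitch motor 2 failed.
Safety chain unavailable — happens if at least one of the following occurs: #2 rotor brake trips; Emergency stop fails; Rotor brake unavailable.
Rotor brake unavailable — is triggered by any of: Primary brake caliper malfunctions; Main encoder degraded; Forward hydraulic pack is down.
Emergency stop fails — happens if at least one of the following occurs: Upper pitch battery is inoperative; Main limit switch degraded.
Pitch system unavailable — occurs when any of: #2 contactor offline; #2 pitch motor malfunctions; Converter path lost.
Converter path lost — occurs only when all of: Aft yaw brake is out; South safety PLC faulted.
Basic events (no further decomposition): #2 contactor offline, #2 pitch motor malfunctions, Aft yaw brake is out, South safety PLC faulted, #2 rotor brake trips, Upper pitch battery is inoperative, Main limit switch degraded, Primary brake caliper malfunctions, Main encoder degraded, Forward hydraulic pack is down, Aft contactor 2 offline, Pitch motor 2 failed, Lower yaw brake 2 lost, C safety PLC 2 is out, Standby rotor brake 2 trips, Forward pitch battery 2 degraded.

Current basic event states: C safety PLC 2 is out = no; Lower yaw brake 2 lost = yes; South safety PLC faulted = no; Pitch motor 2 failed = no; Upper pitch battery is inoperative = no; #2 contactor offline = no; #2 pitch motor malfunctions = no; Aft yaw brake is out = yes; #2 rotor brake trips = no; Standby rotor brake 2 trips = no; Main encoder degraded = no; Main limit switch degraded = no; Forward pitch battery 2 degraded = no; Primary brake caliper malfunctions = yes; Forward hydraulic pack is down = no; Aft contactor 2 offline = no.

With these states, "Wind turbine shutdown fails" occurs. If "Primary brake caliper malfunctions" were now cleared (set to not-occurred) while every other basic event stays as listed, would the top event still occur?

Counterfactual: set "Primary brake caliper malfunctions" to not occurred.
Converter path lost [AND]: Aft yaw brake is out=occurs, South safety PLC faulted=not → not all inputs occur → does not occur.
Pitch system unavailable [OR]: #2 contactor offline=not, #2 pitch motor malfunctions=not, Converter path lost=not → no input occurs → does not occur.
Emergency stop fails [OR]: Upper pitch battery is inoperative=not, Main limit switch degraded=not → no input occurs → does not occur.
Rotor brake unavailable [OR]: Primary brake caliper malfunctions=not, Main encoder degraded=not, Forward hydraulic pack is down=not → no input occurs → does not occur.
Safety chain unavailable [OR]: #2 rotor brake trips=not, Emergency stop fails=not, Rotor brake unavailable=not → no input occurs → does not occur.
Yaw brake fails [AND]: Safety chain unavailable=not, Aft contactor 2 offline=not, Pitch motor 2 failed=not → not all inputs occur → does not occur.
Converter path 2 down [OR]: Lower yaw brake 2 lost=occurs, C safety PLC 2 is out=not, Standby rotor brake 2 trips=not → at least one input occurs → occurs.
Pitch system 2 fails [OR]: Converter path 2 down=occurs, Forward pitch battery 2 degraded=not → at least one input occurs → occurs.
Wind turbine shutdown fails [OR]: Pitch system unavailable=not, Yaw brake fails=not, Pitch system 2 fails=occurs → at least one input occurs → occurs.

Yes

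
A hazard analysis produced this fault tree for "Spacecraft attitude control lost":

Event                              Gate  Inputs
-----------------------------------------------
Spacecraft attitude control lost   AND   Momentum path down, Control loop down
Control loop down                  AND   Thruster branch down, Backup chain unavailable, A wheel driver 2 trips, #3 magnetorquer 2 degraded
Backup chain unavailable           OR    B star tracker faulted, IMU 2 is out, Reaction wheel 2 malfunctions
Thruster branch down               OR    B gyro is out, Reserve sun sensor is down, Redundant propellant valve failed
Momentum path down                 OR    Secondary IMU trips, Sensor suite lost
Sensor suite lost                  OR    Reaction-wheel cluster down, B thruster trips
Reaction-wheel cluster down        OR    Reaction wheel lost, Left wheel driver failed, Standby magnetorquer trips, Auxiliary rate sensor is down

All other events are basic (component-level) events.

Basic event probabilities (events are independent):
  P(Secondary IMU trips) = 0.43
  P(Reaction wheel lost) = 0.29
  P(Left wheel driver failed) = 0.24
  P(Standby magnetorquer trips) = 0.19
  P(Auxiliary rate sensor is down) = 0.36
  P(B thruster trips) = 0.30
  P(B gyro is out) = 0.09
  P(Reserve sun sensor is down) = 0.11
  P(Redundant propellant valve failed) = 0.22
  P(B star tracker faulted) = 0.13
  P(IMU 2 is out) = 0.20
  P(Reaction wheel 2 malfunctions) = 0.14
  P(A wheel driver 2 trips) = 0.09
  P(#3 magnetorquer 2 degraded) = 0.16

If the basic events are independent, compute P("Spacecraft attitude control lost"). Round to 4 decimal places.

P(Reaction-wheel cluster down) [OR] = 1 − (1−0.29) × (1−0.24) × (1−0.19) × (1−0.36) = 0.720271
P(Sensor suite lost) [OR] = 1 − (1−0.720271) × (1−0.30) = 0.804190
P(Momentum path down) [OR] = 1 − (1−0.43) × (1−0.804190) = 0.888388
P(Thruster branch down) [OR] = 1 − (1−0.09) × (1−0.11) × (1−0.22) = 0.368278
P(Backup chain unavailable) [OR] = 1 − (1−0.13) × (1−0.20) × (1−0.14) = 0.401440
P(Control loop down) [AND] = 0.368278 × 0.401440 × 0.09 × 0.16 = 0.002129
P(Spacecraft attitude control lost) [AND] = 0.888388 × 0.002129 = 0.001891
Rounded to 4 decimal places: P(Spacecraft attitude control lost) ≈ 0.0019.

0.0019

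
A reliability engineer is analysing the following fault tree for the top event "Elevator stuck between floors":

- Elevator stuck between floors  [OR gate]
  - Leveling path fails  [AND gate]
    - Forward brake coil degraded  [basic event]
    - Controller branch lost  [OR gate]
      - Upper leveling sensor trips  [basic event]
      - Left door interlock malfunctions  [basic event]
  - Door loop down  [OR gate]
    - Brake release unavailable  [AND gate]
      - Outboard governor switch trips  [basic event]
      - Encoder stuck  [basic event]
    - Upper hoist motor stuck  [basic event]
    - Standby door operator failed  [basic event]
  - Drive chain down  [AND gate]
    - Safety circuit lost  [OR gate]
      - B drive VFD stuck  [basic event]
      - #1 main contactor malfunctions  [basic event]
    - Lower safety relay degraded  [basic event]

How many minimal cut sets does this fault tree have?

Controller branch lost [OR]: union of children's cut sets → 2 cut set(s).
Leveling path fails [AND]: one cut set from each child combined → 1 × 2 = 2 cut set(s).
Brake release unavailable [AND]: one cut set from each child combined → 1 × 1 = 1 cut set(s).
Door loop down [OR]: union of children's cut sets → 3 cut set(s).
Safety circuit lost [OR]: union of children's cut sets → 2 cut set(s).
Drive chain down [AND]: one cut set from each child combined → 2 × 1 = 2 cut set(s).
Elevator stuck between floors [OR]: union of children's cut sets → 7 cut set(s).
Minimal cut sets: {Forward brake coil degraded, Upper leveling sensor trips}; {Forward brake coil degraded, Left door interlock malfunctions}; {Encoder stuck, Outboard governor switch trips}; {Upper hoist motor stuck}; {Standby door operator failed}; {B drive VFD stuck, Lower safety relay degraded}; {#1 main contactor malfunctions, Lower safety relay degraded}.

7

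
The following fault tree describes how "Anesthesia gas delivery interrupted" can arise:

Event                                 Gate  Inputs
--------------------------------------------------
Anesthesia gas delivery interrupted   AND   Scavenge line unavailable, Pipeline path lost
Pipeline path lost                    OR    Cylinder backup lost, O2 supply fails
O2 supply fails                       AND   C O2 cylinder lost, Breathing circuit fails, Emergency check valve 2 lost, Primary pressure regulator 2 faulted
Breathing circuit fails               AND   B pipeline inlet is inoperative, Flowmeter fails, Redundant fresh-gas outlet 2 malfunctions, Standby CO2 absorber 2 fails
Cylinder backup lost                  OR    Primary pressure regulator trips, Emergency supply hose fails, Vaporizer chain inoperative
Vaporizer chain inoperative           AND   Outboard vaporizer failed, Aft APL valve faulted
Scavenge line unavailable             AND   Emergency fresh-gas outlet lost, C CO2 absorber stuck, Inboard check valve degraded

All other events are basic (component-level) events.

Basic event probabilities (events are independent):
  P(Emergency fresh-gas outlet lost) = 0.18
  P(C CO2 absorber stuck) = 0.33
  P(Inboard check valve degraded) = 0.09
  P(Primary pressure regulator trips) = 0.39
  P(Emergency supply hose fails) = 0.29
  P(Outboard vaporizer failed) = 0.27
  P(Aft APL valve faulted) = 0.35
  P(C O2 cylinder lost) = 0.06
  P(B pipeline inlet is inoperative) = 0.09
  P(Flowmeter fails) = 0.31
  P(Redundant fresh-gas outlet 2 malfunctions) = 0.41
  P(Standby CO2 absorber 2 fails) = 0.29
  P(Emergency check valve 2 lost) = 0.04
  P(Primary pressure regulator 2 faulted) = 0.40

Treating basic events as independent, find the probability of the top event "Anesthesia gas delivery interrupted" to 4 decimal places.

0.0032

P(Scavenge line unavailable) [AND] = 0.18 × 0.33 × 0.09 = 0.005346
P(Vaporizer chain inoperative) [AND] = 0.27 × 0.35 = 0.094500
P(Cylinder backup lost) [OR] = 1 − (1−0.39) × (1−0.29) × (1−0.094500) = 0.607828
P(Breathing circuit fails) [AND] = 0.09 × 0.31 × 0.41 × 0.29 = 0.003317
P(O2 supply fails) [AND] = 0.06 × 0.003317 × 0.04 × 0.40 = 0.000003
P(Pipeline path lost) [OR] = 1 − (1−0.607828) × (1−0.000003) = 0.607829
P(Anesthesia gas delivery interrupted) [AND] = 0.005346 × 0.607829 = 0.003249
Rounded to 4 decimal places: P(Anesthesia gas delivery interrupted) ≈ 0.0032.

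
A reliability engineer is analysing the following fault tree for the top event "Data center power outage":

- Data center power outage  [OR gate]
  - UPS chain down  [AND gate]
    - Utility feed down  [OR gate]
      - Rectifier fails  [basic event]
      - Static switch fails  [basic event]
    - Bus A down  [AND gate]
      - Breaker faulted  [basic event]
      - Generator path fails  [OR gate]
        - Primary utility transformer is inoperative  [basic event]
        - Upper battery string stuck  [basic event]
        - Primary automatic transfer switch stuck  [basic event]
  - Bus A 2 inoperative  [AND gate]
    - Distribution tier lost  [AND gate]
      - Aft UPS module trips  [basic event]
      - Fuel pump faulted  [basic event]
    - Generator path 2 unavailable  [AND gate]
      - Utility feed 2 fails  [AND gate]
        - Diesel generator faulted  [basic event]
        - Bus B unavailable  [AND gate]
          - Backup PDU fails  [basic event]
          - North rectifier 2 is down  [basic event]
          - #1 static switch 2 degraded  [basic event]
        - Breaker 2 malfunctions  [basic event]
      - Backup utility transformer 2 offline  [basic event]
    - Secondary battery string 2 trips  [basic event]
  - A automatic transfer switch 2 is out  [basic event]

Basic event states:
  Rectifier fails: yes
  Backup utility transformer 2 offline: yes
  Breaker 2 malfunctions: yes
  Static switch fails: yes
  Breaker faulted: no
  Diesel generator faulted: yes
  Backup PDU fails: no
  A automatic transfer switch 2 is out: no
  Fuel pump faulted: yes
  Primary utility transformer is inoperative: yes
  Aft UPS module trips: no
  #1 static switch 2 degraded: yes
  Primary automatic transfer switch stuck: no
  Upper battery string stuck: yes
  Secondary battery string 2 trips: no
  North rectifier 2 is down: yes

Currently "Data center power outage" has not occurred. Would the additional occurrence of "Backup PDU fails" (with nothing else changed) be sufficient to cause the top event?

Counterfactual: set "Backup PDU fails" to occurred.
Utility feed down [OR]: Rectifier fails=occurs, Static switch fails=occurs → at least one input occurs → occurs.
Generator path fails [OR]: Primary utility transformer is inoperative=occurs, Upper battery string stuck=occurs, Primary automatic transfer switch stuck=not → at least one input occurs → occurs.
Bus A down [AND]: Breaker faulted=not, Generator path fails=occurs → not all inputs occur → does not occur.
UPS chain down [AND]: Utility feed down=occurs, Bus A down=not → not all inputs occur → does not occur.
Distribution tier lost [AND]: Aft UPS module trips=not, Fuel pump faulted=occurs → not all inputs occur → does not occur.
Bus B unavailable [AND]: Backup PDU fails=occurs, North rectifier 2 is down=occurs, #1 static switch 2 degraded=occurs → all inputs occur → occurs.
Utility feed 2 fails [AND]: Diesel generator faulted=occurs, Bus B unavailable=occurs, Breaker 2 malfunctions=occurs → all inputs occur → occurs.
Generator path 2 unavailable [AND]: Utility feed 2 fails=occurs, Backup utility transformer 2 offline=occurs → all inputs occur → occurs.
Bus A 2 inoperative [AND]: Distribution tier lost=not, Generator path 2 unavailable=occurs, Secondary battery string 2 trips=not → not all inputs occur → does not occur.
Data center power outage [OR]: UPS chain down=not, Bus A 2 inoperative=not, A automatic transfer switch 2 is out=not → no input occurs → does not occur.

No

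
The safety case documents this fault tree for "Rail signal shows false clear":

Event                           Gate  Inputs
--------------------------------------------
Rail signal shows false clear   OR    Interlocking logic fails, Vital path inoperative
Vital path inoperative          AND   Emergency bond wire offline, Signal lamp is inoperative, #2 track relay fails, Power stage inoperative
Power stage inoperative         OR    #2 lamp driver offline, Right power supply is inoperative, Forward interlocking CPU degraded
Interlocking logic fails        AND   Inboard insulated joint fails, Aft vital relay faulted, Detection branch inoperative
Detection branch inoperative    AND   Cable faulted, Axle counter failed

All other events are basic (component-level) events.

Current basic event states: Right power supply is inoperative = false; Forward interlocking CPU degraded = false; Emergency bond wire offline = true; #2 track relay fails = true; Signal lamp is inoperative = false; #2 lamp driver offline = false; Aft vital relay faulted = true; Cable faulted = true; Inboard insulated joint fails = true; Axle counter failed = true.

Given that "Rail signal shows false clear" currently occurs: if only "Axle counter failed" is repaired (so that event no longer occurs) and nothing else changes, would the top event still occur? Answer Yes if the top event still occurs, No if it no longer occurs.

No

Counterfactual: set "Axle counter failed" to not occurred.
Detection branch inoperative [AND]: Cable faulted=occurs, Axle counter failed=not → not all inputs occur → does not occur.
Interlocking logic fails [AND]: Inboard insulated joint fails=occurs, Aft vital relay faulted=occurs, Detection branch inoperative=not → not all inputs occur → does not occur.
Power stage inoperative [OR]: #2 lamp driver offline=not, Right power supply is inoperative=not, Forward interlocking CPU degraded=not → no input occurs → does not occur.
Vital path inoperative [AND]: Emergency bond wire offline=occurs, Signal lamp is inoperative=not, #2 track relay fails=occurs, Power stage inoperative=not → not all inputs occur → does not occur.
Rail signal shows false clear [OR]: Interlocking logic fails=not, Vital path inoperative=not → no input occurs → does not occur.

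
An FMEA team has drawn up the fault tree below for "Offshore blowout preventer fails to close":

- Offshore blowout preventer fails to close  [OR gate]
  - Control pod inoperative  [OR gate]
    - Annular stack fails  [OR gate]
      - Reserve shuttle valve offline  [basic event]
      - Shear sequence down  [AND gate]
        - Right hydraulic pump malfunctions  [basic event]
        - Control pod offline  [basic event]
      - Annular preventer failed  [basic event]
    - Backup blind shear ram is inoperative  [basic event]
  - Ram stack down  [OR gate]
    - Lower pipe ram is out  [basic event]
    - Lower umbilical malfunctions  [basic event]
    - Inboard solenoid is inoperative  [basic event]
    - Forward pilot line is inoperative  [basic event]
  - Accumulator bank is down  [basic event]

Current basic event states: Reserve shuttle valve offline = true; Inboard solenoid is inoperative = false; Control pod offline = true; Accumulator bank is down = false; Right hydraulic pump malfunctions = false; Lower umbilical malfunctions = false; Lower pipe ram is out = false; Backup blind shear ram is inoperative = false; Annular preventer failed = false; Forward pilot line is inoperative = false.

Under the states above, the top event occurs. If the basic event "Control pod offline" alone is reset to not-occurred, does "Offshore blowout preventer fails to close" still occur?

Counterfactual: set "Control pod offline" to not occurred.
Shear sequence down [AND]: Right hydraulic pump malfunctions=not, Control pod offline=not → not all inputs occur → does not occur.
Annular stack fails [OR]: Reserve shuttle valve offline=occurs, Shear sequence down=not, Annular preventer failed=not → at least one input occurs → occurs.
Control pod inoperative [OR]: Annular stack fails=occurs, Backup blind shear ram is inoperative=not → at least one input occurs → occurs.
Ram stack down [OR]: Lower pipe ram is out=not, Lower umbilical malfunctions=not, Inboard solenoid is inoperative=not, Forward pilot line is inoperative=not → no input occurs → does not occur.
Offshore blowout preventer fails to close [OR]: Control pod inoperative=occurs, Ram stack down=not, Accumulator bank is down=not → at least one input occurs → occurs.

Yes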